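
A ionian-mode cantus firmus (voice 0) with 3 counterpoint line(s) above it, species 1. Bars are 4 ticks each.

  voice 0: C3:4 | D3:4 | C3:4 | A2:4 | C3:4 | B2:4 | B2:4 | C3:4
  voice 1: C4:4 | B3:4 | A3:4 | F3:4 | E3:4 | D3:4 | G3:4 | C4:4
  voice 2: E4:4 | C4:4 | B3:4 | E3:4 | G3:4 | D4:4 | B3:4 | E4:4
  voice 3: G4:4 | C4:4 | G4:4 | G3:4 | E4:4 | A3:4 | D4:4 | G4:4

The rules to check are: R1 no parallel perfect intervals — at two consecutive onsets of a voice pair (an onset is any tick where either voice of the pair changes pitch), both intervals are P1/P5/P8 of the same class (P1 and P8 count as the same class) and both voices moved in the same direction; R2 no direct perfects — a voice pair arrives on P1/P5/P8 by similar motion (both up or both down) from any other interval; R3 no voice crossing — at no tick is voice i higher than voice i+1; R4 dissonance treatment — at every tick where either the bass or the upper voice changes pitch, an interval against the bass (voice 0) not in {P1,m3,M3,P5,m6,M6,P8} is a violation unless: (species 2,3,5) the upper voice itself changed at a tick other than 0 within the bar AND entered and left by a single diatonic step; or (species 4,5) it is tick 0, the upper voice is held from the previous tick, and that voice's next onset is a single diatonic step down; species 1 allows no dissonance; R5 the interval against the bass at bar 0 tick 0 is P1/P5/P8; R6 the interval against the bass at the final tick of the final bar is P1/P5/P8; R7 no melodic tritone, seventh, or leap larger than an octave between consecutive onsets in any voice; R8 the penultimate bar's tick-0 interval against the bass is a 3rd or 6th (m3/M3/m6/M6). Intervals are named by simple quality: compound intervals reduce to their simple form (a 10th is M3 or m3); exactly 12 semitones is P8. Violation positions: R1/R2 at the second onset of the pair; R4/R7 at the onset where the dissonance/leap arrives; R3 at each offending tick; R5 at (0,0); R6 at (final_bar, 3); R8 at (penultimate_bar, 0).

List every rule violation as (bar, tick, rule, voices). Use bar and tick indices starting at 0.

bar 0: v0=C3 v1=C4 v2=E4 v3=G4 downbeat P5
bar 1: v0=D3 v1=B3 v2=C4 v3=C4 downbeat m7
bar 2: v0=C3 v1=A3 v2=B3 v3=G4 downbeat P5
bar 3: v0=A2 v1=F3 v2=E3 v3=G3 downbeat m7
bar 4: v0=C3 v1=E3 v2=G3 v3=E4 downbeat M3
bar 5: v0=B2 v1=D3 v2=D4 v3=A3 downbeat m7
bar 6: v0=B2 v1=G3 v2=B3 v3=D4 downbeat m3
bar 7: v0=C3 v1=C4 v2=E4 v3=G4 downbeat P5
  -> R5 @ bar 0 tick 0 v(0, 2): opens on M3
  -> R2 @ bar 1 tick 0 v(2, 3): E4/G4 m3 -> C4/C4 P1 similar
  -> R4 @ bar 1 tick 0 v(0, 2): D3/C4 m7 untreated
  -> R4 @ bar 1 tick 0 v(0, 3): D3/C4 m7 untreated
  -> R4 @ bar 2 tick 0 v(0, 2): C3/B3 M7 untreated
  -> R2 @ bar 3 tick 0 v(0, 2): C3/B3 M7 -> A2/E3 P5 similar
  -> R3 @ bar 3 tick 0 v(1, 2): F3 above E3
  -> R4 @ bar 3 tick 0 v(0, 3): A2/G3 m7 untreated
  -> R3 @ bar 3 tick 1 v(1, 2): F3 above E3
  -> R3 @ bar 3 tick 2 v(1, 2): F3 above E3
  -> R3 @ bar 3 tick 3 v(1, 2): F3 above E3
  -> R1 @ bar 4 tick 0 v(0, 2): A2/E3 P5 -> C3/G3 P5 similar
  -> R2 @ bar 5 tick 0 v(1, 3): E3/E4 P8 -> D3/A3 P5 similar
  -> R3 @ bar 5 tick 0 v(2, 3): D4 above A3
  -> R4 @ bar 5 tick 0 v(0, 3): B2/A3 m7 untreated
  -> R3 @ bar 5 tick 1 v(2, 3): D4 above A3
  -> R3 @ bar 5 tick 2 v(2, 3): D4 above A3
  -> R3 @ bar 5 tick 3 v(2, 3): D4 above A3
  -> R1 @ bar 6 tick 0 v(1, 3): D3/A3 P5 -> G3/D4 P5 similar
  -> R8 @ bar 6 tick 0 v(0, 2): penult P8 not 3rd/6th
  -> R1 @ bar 7 tick 0 v(1, 3): G3/D4 P5 -> C4/G4 P5 similar
  -> R2 @ bar 7 tick 0 v(0, 1): B2/G3 m6 -> C3/C4 P8 similar
  -> R2 @ bar 7 tick 0 v(0, 3): B2/D4 m3 -> C3/G4 P5 similar
  -> R6 @ bar 7 tick 3 v(0, 2): closes on M3

(0, 0, R5, (0, 2))
(1, 0, R2, (2, 3))
(1, 0, R4, (0, 2))
(1, 0, R4, (0, 3))
(2, 0, R4, (0, 2))
(3, 0, R2, (0, 2))
(3, 0, R3, (1, 2))
(3, 0, R4, (0, 3))
(3, 1, R3, (1, 2))
(3, 2, R3, (1, 2))
(3, 3, R3, (1, 2))
(4, 0, R1, (0, 2))
(5, 0, R2, (1, 3))
(5, 0, R3, (2, 3))
(5, 0, R4, (0, 3))
(5, 1, R3, (2, 3))
(5, 2, R3, (2, 3))
(5, 3, R3, (2, 3))
(6, 0, R1, (1, 3))
(6, 0, R8, (0, 2))
(7, 0, R1, (1, 3))
(7, 0, R2, (0, 1))
(7, 0, R2, (0, 3))
(7, 3, R6, (0, 2))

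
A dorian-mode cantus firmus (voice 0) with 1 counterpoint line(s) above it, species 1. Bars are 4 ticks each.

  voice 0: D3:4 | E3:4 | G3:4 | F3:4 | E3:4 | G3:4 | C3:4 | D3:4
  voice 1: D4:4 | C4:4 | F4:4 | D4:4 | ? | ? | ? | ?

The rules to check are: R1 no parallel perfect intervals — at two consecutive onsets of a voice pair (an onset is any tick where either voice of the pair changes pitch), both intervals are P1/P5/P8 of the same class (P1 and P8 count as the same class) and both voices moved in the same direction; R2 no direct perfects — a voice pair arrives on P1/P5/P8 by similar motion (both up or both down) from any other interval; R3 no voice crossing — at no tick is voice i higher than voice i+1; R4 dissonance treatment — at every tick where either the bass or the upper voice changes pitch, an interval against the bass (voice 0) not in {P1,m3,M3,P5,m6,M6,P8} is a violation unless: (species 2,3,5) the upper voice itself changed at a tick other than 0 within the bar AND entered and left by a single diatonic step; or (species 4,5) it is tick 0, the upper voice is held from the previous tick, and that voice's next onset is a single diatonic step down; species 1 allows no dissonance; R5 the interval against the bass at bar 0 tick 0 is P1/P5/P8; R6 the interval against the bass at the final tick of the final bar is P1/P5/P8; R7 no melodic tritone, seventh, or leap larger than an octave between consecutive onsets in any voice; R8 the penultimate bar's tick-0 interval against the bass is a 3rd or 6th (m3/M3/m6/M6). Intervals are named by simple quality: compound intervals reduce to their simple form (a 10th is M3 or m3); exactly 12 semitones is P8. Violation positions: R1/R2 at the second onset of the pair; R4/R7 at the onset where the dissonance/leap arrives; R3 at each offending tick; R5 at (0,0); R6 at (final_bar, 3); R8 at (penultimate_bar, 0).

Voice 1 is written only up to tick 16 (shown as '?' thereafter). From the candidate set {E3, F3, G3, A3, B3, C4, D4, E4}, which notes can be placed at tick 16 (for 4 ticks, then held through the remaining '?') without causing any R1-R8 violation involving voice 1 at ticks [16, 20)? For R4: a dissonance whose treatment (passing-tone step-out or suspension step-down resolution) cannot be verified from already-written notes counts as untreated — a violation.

{C4, E4, G3}

E3: violates R2,R7
F3: violates R4
G3: legal
A3: violates R4
B3: violates R2
C4: legal
D4: violates R4
E4: legal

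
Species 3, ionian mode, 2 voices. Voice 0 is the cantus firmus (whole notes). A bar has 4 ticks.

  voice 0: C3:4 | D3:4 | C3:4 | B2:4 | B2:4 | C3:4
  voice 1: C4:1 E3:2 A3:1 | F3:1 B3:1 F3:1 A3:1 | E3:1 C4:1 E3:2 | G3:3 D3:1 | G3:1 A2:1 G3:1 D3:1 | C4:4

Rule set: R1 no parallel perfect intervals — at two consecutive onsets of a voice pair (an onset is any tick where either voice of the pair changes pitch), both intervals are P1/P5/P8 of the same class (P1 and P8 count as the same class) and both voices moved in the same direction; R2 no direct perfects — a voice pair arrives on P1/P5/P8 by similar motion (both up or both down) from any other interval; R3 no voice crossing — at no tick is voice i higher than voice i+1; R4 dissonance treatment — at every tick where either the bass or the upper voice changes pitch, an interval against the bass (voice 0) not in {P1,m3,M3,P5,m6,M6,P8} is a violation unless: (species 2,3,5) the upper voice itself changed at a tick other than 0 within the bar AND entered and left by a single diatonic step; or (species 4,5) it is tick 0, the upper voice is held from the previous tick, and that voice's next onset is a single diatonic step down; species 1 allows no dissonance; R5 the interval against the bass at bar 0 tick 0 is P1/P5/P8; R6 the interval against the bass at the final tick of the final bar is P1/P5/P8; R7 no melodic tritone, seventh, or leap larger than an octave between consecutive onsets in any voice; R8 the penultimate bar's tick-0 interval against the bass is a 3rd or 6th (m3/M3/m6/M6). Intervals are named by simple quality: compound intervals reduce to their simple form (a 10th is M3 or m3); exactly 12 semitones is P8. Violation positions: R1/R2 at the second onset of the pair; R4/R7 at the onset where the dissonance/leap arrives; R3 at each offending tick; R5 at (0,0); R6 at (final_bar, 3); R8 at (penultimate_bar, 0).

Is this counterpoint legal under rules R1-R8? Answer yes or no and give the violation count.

bar 0: v0=C3 v1=C4 (P8)
bar 1: v0=D3 v1=F3 (m3)
bar 2: v0=C3 v1=E3 (M3)
bar 3: v0=B2 v1=G3 (m6)
bar 4: v0=B2 v1=G3 (m6)
bar 5: v0=C3 v1=C4 (P8)
  R7 @ bar1.1: F3->B3 leap 6st
  R7 @ bar1.2: B3->F3 leap 6st
  R3 @ bar4.1: B2 above A2
  R4 @ bar4.1: B2/A2 M2 untreated
  R7 @ bar4.1: G3->A2 leap 10st
  R7 @ bar4.2: A2->G3 leap 10st
  R2 @ bar5.0: B2/D3 m3 -> C3/C4 P8 similar
  R7 @ bar5.0: D3->C4 leap 10st

No (8 violations)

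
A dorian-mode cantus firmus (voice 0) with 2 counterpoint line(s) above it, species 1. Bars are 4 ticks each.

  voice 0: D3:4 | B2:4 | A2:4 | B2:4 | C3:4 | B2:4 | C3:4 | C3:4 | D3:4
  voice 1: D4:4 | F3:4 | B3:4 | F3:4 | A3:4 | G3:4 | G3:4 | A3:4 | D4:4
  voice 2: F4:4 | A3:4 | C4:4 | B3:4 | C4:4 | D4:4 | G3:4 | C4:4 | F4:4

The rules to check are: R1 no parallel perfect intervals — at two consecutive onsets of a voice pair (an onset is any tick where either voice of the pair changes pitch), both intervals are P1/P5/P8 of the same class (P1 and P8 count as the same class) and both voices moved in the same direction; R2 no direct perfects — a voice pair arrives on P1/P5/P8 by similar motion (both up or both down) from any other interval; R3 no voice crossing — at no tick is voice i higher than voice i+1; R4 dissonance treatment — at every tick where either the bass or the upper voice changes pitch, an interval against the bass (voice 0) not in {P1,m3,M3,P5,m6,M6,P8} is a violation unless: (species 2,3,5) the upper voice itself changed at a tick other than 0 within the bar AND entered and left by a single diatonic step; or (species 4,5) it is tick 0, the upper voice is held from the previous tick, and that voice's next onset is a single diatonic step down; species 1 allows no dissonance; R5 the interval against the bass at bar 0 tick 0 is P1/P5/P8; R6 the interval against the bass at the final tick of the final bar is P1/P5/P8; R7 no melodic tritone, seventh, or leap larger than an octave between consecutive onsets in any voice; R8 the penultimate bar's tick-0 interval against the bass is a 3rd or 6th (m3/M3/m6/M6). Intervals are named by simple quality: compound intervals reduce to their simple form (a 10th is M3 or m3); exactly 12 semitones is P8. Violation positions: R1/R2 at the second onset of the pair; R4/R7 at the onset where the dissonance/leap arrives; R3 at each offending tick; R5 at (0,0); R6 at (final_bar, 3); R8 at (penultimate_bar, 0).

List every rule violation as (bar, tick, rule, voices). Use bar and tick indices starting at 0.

bar 0: v0=D3 v1=D4 v2=F4 downbeat m3
bar 1: v0=B2 v1=F3 v2=A3 downbeat m7
bar 2: v0=A2 v1=B3 v2=C4 downbeat m3
bar 3: v0=B2 v1=F3 v2=B3 downbeat P8
bar 4: v0=C3 v1=A3 v2=C4 downbeat P8
bar 5: v0=B2 v1=G3 v2=D4 downbeat m3
bar 6: v0=C3 v1=G3 v2=G3 downbeat P5
bar 7: v0=C3 v1=A3 v2=C4 downbeat P8
bar 8: v0=D3 v1=D4 v2=F4 downbeat m3
  -> R5 @ bar 0 tick 0 v(0, 2): opens on m3
  -> R4 @ bar 1 tick 0 v(0, 1): B2/F3 TT untreated
  -> R4 @ bar 1 tick 0 v(0, 2): B2/A3 m7 untreated
  -> R4 @ bar 2 tick 0 v(0, 1): A2/B3 M2 untreated
  -> R7 @ bar 2 tick 0 v(1,): F3->B3 leap 6st
  -> R4 @ bar 3 tick 0 v(0, 1): B2/F3 TT untreated
  -> R7 @ bar 3 tick 0 v(1,): B3->F3 leap 6st
  -> R1 @ bar 4 tick 0 v(0, 2): B2/B3 P8 -> C3/C4 P8 similar
  -> R8 @ bar 7 tick 0 v(0, 2): penult P8 not 3rd/6th
  -> R2 @ bar 8 tick 0 v(0, 1): C3/A3 M6 -> D3/D4 P8 similar
  -> R6 @ bar 8 tick 3 v(0, 2): closes on m3

(0, 0, R5, (0, 2))
(1, 0, R4, (0, 1))
(1, 0, R4, (0, 2))
(2, 0, R4, (0, 1))
(2, 0, R7, (1,))
(3, 0, R4, (0, 1))
(3, 0, R7, (1,))
(4, 0, R1, (0, 2))
(7, 0, R8, (0, 2))
(8, 0, R2, (0, 1))
(8, 3, R6, (0, 2))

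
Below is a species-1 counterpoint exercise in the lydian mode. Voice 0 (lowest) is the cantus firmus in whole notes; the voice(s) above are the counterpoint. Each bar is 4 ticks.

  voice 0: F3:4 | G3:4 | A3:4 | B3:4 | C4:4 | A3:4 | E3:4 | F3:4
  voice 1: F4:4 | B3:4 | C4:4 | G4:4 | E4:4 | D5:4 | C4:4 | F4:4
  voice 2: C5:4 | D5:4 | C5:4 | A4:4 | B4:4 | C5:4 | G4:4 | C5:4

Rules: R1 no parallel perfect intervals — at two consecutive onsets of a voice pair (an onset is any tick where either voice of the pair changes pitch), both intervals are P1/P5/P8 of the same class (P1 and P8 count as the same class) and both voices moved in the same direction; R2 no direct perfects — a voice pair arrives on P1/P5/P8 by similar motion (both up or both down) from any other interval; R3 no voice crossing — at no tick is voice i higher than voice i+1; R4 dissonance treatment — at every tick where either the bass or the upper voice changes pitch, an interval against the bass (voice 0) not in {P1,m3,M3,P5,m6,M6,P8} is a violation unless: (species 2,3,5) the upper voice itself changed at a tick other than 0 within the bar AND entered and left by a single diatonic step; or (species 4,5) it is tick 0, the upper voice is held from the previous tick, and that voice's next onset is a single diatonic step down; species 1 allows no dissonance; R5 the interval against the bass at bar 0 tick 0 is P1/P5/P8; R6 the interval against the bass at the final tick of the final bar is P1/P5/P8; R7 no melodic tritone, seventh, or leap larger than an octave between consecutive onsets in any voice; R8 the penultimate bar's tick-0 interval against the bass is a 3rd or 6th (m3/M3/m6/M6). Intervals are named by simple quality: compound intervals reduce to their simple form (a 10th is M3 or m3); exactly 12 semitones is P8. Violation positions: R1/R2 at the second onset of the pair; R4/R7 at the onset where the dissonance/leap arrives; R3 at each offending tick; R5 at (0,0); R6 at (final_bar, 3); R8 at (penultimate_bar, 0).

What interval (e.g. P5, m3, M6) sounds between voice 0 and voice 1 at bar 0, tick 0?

P8

voice 0=F3 voice 1=F4 -> P8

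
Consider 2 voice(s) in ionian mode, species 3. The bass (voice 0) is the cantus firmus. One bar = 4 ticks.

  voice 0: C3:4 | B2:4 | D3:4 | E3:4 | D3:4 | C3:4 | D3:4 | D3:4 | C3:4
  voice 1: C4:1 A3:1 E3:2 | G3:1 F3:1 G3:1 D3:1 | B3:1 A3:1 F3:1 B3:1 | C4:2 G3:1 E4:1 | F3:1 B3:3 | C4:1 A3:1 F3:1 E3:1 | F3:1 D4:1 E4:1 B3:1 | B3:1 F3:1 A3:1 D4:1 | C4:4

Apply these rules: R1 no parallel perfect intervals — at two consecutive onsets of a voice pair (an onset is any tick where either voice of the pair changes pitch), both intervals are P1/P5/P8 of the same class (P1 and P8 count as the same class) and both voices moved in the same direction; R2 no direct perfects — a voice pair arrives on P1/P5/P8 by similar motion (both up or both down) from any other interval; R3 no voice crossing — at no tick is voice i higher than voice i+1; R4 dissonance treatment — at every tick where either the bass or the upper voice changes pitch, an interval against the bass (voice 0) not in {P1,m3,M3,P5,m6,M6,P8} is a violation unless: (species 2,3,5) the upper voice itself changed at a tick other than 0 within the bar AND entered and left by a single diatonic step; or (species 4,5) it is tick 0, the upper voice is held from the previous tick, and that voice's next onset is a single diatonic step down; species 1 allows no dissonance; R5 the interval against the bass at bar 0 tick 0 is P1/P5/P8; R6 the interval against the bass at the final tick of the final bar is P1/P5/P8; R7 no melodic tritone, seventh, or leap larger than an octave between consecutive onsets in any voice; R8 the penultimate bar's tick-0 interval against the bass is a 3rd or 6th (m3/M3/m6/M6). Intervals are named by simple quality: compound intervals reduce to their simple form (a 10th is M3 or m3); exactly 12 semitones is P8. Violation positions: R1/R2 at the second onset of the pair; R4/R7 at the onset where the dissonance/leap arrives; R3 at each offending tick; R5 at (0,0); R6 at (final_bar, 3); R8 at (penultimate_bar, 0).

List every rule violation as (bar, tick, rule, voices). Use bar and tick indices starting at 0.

(2, 3, R7, (1,))
(4, 0, R7, (1,))
(4, 1, R7, (1,))
(5, 2, R4, (0, 1))
(6, 2, R4, (0, 1))
(7, 1, R7, (1,))
(8, 0, R1, (0, 1))

bar 0: v0=C3 v1=C4 downbeat P8
bar 1: v0=B2 v1=G3 downbeat m6
bar 2: v0=D3 v1=B3 downbeat M6
bar 3: v0=E3 v1=C4 downbeat m6
bar 4: v0=D3 v1=F3 downbeat m3
bar 5: v0=C3 v1=C4 downbeat P8
bar 6: v0=D3 v1=F3 downbeat m3
bar 7: v0=D3 v1=B3 downbeat M6
bar 8: v0=C3 v1=C4 downbeat P8
  -> R7 @ bar 2 tick 3 v(1,): F3->B3 leap 6st
  -> R7 @ bar 4 tick 0 v(1,): E4->F3 leap 11st
  -> R7 @ bar 4 tick 1 v(1,): F3->B3 leap 6st
  -> R4 @ bar 5 tick 2 v(0, 1): C3/F3 P4 untreated
  -> R4 @ bar 6 tick 2 v(0, 1): D3/E4 M2 untreated
  -> R7 @ bar 7 tick 1 v(1,): B3->F3 leap 6st
  -> R1 @ bar 8 tick 0 v(0, 1): D3/D4 P8 -> C3/C4 P8 similar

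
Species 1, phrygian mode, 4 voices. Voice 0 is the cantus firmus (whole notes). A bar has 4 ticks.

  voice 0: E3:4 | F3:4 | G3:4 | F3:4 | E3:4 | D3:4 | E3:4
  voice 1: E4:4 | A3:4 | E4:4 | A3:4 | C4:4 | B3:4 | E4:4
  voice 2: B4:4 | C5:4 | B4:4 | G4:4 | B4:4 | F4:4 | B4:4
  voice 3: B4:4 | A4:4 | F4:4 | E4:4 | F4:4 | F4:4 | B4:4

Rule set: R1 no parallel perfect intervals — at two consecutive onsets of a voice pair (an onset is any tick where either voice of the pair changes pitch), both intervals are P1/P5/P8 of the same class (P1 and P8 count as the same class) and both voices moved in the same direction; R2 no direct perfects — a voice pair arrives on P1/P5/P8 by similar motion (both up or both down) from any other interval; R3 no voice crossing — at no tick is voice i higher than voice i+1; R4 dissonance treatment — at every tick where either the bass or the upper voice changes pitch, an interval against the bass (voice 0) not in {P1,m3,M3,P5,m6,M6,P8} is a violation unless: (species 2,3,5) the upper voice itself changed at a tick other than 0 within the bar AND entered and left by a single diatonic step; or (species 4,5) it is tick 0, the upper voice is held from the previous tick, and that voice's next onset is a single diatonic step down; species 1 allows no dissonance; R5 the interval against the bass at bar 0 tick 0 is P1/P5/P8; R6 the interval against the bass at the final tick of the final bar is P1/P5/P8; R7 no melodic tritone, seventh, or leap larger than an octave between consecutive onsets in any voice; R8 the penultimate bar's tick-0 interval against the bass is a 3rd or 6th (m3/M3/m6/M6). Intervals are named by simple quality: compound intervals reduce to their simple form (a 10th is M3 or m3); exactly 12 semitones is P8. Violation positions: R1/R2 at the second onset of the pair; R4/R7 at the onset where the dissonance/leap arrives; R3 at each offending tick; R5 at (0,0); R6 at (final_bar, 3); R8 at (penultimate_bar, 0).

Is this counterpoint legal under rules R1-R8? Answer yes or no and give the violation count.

bar 0: v0=E3 v1=E4 v2=B4 v3=B4 (P5)
bar 1: v0=F3 v1=A3 v2=C5 v3=A4 (M3)
bar 2: v0=G3 v1=E4 v2=B4 v3=F4 (m7)
bar 3: v0=F3 v1=A3 v2=G4 v3=E4 (M7)
bar 4: v0=E3 v1=C4 v2=B4 v3=F4 (m2)
bar 5: v0=D3 v1=B3 v2=F4 v3=F4 (m3)
bar 6: v0=E3 v1=E4 v2=B4 v3=B4 (P5)
  R1 @ bar1.0: E3/B4 P5 -> F3/C5 P5 similar
  R2 @ bar1.0: E4/B4 P5 -> A3/A4 P8 similar
  R3 @ bar1.0: C5 above A4
  R3 @ bar1.1: C5 above A4
  R3 @ bar1.2: C5 above A4
  R3 @ bar1.3: C5 above A4
  R3 @ bar2.0: B4 above F4
  R4 @ bar2.0: G3/F4 m7 untreated
  R3 @ bar2.1: B4 above F4
  R3 @ bar2.2: B4 above F4
  R3 @ bar2.3: B4 above F4
  R2 @ bar3.0: E4/F4 m2 -> A3/E4 P5 similar
  R3 @ bar3.0: G4 above E4
  R4 @ bar3.0: F3/G4 M2 untreated
  R4 @ bar3.0: F3/E4 M7 untreated
  R3 @ bar3.1: G4 above E4
  R3 @ bar3.2: G4 above E4
  R3 @ bar3.3: G4 above E4
  R3 @ bar4.0: B4 above F4
  R4 @ bar4.0: E3/F4 m2 untreated
  R3 @ bar4.1: B4 above F4
  R3 @ bar4.2: B4 above F4
  R3 @ bar4.3: B4 above F4
  R7 @ bar5.0: B4->F4 leap 6st
  R1 @ bar6.0: F4/F4 P1 -> B4/B4 P1 similar
  R2 @ bar6.0: D3/B3 M6 -> E3/E4 P8 similar
  R2 @ bar6.0: D3/F4 m3 -> E3/B4 P5 similar
  R2 @ bar6.0: D3/F4 m3 -> E3/B4 P5 similar
  R2 @ bar6.0: B3/F4 TT -> E4/B4 P5 similar
  R2 @ bar6.0: B3/F4 TT -> E4/B4 P5 similar
  R7 @ bar6.0: F4->B4 leap 6st
  R7 @ bar6.0: F4->B4 leap 6st

No (32 violations)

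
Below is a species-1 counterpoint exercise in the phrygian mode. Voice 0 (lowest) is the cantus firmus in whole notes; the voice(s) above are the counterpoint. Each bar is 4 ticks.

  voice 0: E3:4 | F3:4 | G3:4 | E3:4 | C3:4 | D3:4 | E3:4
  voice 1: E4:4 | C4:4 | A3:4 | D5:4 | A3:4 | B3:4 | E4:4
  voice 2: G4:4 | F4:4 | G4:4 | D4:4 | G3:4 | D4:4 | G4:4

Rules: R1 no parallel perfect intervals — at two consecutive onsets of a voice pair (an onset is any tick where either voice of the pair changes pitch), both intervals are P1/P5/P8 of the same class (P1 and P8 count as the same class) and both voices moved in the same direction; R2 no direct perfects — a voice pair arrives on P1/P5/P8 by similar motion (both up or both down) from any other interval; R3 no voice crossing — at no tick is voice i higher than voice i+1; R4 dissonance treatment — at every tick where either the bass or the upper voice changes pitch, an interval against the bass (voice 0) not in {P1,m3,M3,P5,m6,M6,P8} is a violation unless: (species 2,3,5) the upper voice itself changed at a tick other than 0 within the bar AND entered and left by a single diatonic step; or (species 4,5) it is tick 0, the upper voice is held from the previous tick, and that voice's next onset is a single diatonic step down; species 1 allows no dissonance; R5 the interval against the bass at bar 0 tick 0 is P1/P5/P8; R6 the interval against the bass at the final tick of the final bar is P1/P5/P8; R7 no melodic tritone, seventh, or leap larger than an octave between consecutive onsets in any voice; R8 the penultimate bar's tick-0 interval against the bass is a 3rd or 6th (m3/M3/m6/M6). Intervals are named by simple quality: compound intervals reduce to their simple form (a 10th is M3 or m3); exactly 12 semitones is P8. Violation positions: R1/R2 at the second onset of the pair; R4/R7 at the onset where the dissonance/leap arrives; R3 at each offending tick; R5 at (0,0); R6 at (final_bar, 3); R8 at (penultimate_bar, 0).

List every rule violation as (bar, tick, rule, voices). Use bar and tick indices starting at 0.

(0, 0, R5, (0, 2))
(2, 0, R1, (0, 2))
(2, 0, R4, (0, 1))
(3, 0, R3, (1, 2))
(3, 0, R4, (0, 1))
(3, 0, R4, (0, 2))
(3, 0, R7, (1,))
(3, 1, R3, (1, 2))
(3, 2, R3, (1, 2))
(3, 3, R3, (1, 2))
(4, 0, R2, (0, 2))
(4, 0, R3, (1, 2))
(4, 0, R7, (1,))
(4, 1, R3, (1, 2))
(4, 2, R3, (1, 2))
(4, 3, R3, (1, 2))
(5, 0, R2, (0, 2))
(5, 0, R8, (0, 2))
(6, 0, R2, (0, 1))
(6, 3, R6, (0, 2))

bar 0: v0=E3 v1=E4 v2=G4 downbeat m3
bar 1: v0=F3 v1=C4 v2=F4 downbeat P8
bar 2: v0=G3 v1=A3 v2=G4 downbeat P8
bar 3: v0=E3 v1=D5 v2=D4 downbeat m7
bar 4: v0=C3 v1=A3 v2=G3 downbeat P5
bar 5: v0=D3 v1=B3 v2=D4 downbeat P8
bar 6: v0=E3 v1=E4 v2=G4 downbeat m3
  -> R5 @ bar 0 tick 0 v(0, 2): opens on m3
  -> R1 @ bar 2 tick 0 v(0, 2): F3/F4 P8 -> G3/G4 P8 similar
  -> R4 @ bar 2 tick 0 v(0, 1): G3/A3 M2 untreated
  -> R3 @ bar 3 tick 0 v(1, 2): D5 above D4
  -> R4 @ bar 3 tick 0 v(0, 1): E3/D5 m7 untreated
  -> R4 @ bar 3 tick 0 v(0, 2): E3/D4 m7 untreated
  -> R7 @ bar 3 tick 0 v(1,): A3->D5 leap 17st
  -> R3 @ bar 3 tick 1 v(1, 2): D5 above D4
  -> R3 @ bar 3 tick 2 v(1, 2): D5 above D4
  -> R3 @ bar 3 tick 3 v(1, 2): D5 above D4
  -> R2 @ bar 4 tick 0 v(0, 2): E3/D4 m7 -> C3/G3 P5 similar
  -> R3 @ bar 4 tick 0 v(1, 2): A3 above G3
  -> R7 @ bar 4 tick 0 v(1,): D5->A3 leap 17st
  -> R3 @ bar 4 tick 1 v(1, 2): A3 above G3
  -> R3 @ bar 4 tick 2 v(1, 2): A3 above G3
  -> R3 @ bar 4 tick 3 v(1, 2): A3 above G3
  -> R2 @ bar 5 tick 0 v(0, 2): C3/G3 P5 -> D3/D4 P8 similar
  -> R8 @ bar 5 tick 0 v(0, 2): penult P8 not 3rd/6th
  -> R2 @ bar 6 tick 0 v(0, 1): D3/B3 M6 -> E3/E4 P8 similar
  -> R6 @ bar 6 tick 3 v(0, 2): closes on m3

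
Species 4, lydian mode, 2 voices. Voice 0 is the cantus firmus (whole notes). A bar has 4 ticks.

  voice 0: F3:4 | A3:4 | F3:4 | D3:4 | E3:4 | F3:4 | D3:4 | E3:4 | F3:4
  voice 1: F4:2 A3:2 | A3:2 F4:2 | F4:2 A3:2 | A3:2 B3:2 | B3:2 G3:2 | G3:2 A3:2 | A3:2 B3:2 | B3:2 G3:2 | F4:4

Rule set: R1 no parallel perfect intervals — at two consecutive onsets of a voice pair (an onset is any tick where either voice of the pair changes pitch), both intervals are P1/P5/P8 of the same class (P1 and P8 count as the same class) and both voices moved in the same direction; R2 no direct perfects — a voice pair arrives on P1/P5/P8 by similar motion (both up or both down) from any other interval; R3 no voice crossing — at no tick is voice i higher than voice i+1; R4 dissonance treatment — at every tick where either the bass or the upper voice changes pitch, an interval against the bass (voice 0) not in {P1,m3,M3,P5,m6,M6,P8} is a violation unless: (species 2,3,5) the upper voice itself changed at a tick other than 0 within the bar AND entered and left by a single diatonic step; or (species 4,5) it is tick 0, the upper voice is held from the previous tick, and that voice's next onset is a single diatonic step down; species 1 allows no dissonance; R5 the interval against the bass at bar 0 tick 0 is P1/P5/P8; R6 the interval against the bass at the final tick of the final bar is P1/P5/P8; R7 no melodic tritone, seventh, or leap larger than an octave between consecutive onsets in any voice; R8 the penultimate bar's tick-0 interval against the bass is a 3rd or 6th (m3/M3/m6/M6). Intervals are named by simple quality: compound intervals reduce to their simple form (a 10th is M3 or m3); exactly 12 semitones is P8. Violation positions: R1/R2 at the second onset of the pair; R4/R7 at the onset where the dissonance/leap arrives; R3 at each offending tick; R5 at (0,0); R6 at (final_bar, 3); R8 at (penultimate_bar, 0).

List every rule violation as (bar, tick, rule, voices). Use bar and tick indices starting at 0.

(5, 0, R4, (0, 1))
(7, 0, R8, (0, 1))
(8, 0, R2, (0, 1))
(8, 0, R7, (1,))

bar 0: v0=F3 v1=F4 downbeat P8
bar 1: v0=A3 v1=A3 downbeat P1
bar 2: v0=F3 v1=F4 downbeat P8
bar 3: v0=D3 v1=A3 downbeat P5
bar 4: v0=E3 v1=B3 downbeat P5
bar 5: v0=F3 v1=G3 downbeat M2
bar 6: v0=D3 v1=A3 downbeat P5
bar 7: v0=E3 v1=B3 downbeat P5
bar 8: v0=F3 v1=F4 downbeat P8
  -> R4 @ bar 5 tick 0 v(0, 1): F3/G3 M2 untreated
  -> R8 @ bar 7 tick 0 v(0, 1): penult P5 not 3rd/6th
  -> R2 @ bar 8 tick 0 v(0, 1): E3/G3 m3 -> F3/F4 P8 similar
  -> R7 @ bar 8 tick 0 v(1,): G3->F4 leap 10st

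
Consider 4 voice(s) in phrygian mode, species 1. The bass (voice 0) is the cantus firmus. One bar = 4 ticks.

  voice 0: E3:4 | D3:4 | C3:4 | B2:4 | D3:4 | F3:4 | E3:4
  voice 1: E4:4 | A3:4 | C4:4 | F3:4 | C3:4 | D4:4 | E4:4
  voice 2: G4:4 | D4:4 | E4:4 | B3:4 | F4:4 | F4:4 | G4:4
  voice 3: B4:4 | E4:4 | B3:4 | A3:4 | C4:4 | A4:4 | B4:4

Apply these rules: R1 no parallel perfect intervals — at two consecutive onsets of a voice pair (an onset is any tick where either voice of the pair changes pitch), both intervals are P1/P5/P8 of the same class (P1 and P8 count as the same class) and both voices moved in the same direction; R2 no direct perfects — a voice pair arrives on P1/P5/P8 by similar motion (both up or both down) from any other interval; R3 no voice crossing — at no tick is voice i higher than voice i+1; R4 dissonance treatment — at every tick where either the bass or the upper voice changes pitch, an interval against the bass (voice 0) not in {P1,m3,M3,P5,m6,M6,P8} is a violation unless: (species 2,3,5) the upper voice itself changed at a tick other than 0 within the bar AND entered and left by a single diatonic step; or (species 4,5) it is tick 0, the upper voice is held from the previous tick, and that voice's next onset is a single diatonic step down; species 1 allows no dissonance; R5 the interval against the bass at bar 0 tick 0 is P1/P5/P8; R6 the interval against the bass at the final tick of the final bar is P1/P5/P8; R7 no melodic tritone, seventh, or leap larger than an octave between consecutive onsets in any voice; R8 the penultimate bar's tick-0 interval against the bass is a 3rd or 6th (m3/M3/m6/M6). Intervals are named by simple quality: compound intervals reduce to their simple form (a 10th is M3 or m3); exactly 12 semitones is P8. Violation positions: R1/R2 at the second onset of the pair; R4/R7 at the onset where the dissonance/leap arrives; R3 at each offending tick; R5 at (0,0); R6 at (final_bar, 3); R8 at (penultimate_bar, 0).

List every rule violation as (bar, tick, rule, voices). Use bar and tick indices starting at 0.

(0, 0, R5, (0, 2))
(1, 0, R1, (1, 3))
(1, 0, R2, (0, 1))
(1, 0, R2, (0, 2))
(1, 0, R4, (0, 3))
(2, 0, R3, (2, 3))
(2, 0, R4, (0, 3))
(2, 1, R3, (2, 3))
(2, 2, R3, (2, 3))
(2, 3, R3, (2, 3))
(3, 0, R2, (0, 2))
(3, 0, R3, (2, 3))
(3, 0, R4, (0, 1))
(3, 0, R4, (0, 3))
(3, 1, R3, (2, 3))
(3, 2, R3, (2, 3))
(3, 3, R3, (2, 3))
(4, 0, R3, (0, 1))
(4, 0, R3, (2, 3))
(4, 0, R4, (0, 1))
(4, 0, R4, (0, 3))
(4, 0, R7, (2,))
(4, 1, R3, (0, 1))
(4, 1, R3, (2, 3))
(4, 2, R3, (0, 1))
(4, 2, R3, (2, 3))
(4, 3, R3, (0, 1))
(4, 3, R3, (2, 3))
(5, 0, R2, (1, 3))
(5, 0, R7, (1,))
(5, 0, R8, (0, 2))
(6, 0, R1, (1, 3))
(6, 3, R6, (0, 2))

bar 0: v0=E3 v1=E4 v2=G4 v3=B4 downbeat P5
bar 1: v0=D3 v1=A3 v2=D4 v3=E4 downbeat M2
bar 2: v0=C3 v1=C4 v2=E4 v3=B3 downbeat M7
bar 3: v0=B2 v1=F3 v2=B3 v3=A3 downbeat m7
bar 4: v0=D3 v1=C3 v2=F4 v3=C4 downbeat m7
bar 5: v0=F3 v1=D4 v2=F4 v3=A4 downbeat M3
bar 6: v0=E3 v1=E4 v2=G4 v3=B4 downbeat P5
  -> R5 @ bar 0 tick 0 v(0, 2): opens on m3
  -> R1 @ bar 1 tick 0 v(1, 3): E4/B4 P5 -> A3/E4 P5 similar
  -> R2 @ bar 1 tick 0 v(0, 1): E3/E4 P8 -> D3/A3 P5 similar
  -> R2 @ bar 1 tick 0 v(0, 2): E3/G4 m3 -> D3/D4 P8 similar
  -> R4 @ bar 1 tick 0 v(0, 3): D3/E4 M2 untreated
  -> R3 @ bar 2 tick 0 v(2, 3): E4 above B3
  -> R4 @ bar 2 tick 0 v(0, 3): C3/B3 M7 untreated
  -> R3 @ bar 2 tick 1 v(2, 3): E4 above B3
  -> R3 @ bar 2 tick 2 v(2, 3): E4 above B3
  -> R3 @ bar 2 tick 3 v(2, 3): E4 above B3
  -> R2 @ bar 3 tick 0 v(0, 2): C3/E4 M3 -> B2/B3 P8 similar
  -> R3 @ bar 3 tick 0 v(2, 3): B3 above A3
  -> R4 @ bar 3 tick 0 v(0, 1): B2/F3 TT untreated
  -> R4 @ bar 3 tick 0 v(0, 3): B2/A3 m7 untreated
  -> R3 @ bar 3 tick 1 v(2, 3): B3 above A3
  -> R3 @ bar 3 tick 2 v(2, 3): B3 above A3
  -> R3 @ bar 3 tick 3 v(2, 3): B3 above A3
  -> R3 @ bar 4 tick 0 v(0, 1): D3 above C3
  -> R3 @ bar 4 tick 0 v(2, 3): F4 above C4
  -> R4 @ bar 4 tick 0 v(0, 1): D3/C3 M2 untreated
  -> R4 @ bar 4 tick 0 v(0, 3): D3/C4 m7 untreated
  -> R7 @ bar 4 tick 0 v(2,): B3->F4 leap 6st
  -> R3 @ bar 4 tick 1 v(0, 1): D3 above C3
  -> R3 @ bar 4 tick 1 v(2, 3): F4 above C4
  -> R3 @ bar 4 tick 2 v(0, 1): D3 above C3
  -> R3 @ bar 4 tick 2 v(2, 3): F4 above C4
  -> R3 @ bar 4 tick 3 v(0, 1): D3 above C3
  -> R3 @ bar 4 tick 3 v(2, 3): F4 above C4
  -> R2 @ bar 5 tick 0 v(1, 3): C3/C4 P8 -> D4/A4 P5 similar
  -> R7 @ bar 5 tick 0 v(1,): C3->D4 leap 14st
  -> R8 @ bar 5 tick 0 v(0, 2): penult P8 not 3rd/6th
  -> R1 @ bar 6 tick 0 v(1, 3): D4/A4 P5 -> E4/B4 P5 similar
  -> R6 @ bar 6 tick 3 v(0, 2): closes on m3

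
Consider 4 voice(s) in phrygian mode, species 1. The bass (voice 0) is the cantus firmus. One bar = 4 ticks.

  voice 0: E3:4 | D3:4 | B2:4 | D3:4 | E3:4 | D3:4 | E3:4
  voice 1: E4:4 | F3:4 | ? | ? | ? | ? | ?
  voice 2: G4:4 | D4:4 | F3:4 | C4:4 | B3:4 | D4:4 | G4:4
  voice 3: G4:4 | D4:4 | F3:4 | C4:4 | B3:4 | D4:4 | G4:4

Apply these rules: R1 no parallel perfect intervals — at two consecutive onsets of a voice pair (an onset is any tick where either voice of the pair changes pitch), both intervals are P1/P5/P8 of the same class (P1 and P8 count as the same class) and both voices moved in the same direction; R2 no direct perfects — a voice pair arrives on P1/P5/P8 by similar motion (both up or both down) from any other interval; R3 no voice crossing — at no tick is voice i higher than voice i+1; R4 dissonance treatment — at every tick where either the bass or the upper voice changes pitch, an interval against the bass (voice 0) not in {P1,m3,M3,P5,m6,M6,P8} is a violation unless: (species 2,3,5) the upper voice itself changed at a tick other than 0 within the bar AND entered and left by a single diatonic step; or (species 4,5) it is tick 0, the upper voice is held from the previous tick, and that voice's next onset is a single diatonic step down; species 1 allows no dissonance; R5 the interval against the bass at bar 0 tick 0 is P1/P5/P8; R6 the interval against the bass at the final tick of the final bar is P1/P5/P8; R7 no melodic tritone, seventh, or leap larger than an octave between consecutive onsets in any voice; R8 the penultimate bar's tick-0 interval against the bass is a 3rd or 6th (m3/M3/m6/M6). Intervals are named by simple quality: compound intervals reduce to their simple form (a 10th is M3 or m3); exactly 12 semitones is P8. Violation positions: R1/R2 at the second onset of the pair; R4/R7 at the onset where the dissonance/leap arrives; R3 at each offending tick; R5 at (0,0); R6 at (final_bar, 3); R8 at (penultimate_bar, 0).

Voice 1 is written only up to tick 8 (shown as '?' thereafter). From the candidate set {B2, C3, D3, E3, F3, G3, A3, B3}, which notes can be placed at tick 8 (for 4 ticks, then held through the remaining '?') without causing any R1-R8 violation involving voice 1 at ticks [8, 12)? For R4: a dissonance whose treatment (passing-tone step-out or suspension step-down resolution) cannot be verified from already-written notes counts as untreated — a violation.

B2: violates R2,R7
C3: violates R4
D3: legal
E3: violates R4
F3: violates R4
G3: violates R3
A3: violates R3,R4
B3: violates R3,R7

{D3}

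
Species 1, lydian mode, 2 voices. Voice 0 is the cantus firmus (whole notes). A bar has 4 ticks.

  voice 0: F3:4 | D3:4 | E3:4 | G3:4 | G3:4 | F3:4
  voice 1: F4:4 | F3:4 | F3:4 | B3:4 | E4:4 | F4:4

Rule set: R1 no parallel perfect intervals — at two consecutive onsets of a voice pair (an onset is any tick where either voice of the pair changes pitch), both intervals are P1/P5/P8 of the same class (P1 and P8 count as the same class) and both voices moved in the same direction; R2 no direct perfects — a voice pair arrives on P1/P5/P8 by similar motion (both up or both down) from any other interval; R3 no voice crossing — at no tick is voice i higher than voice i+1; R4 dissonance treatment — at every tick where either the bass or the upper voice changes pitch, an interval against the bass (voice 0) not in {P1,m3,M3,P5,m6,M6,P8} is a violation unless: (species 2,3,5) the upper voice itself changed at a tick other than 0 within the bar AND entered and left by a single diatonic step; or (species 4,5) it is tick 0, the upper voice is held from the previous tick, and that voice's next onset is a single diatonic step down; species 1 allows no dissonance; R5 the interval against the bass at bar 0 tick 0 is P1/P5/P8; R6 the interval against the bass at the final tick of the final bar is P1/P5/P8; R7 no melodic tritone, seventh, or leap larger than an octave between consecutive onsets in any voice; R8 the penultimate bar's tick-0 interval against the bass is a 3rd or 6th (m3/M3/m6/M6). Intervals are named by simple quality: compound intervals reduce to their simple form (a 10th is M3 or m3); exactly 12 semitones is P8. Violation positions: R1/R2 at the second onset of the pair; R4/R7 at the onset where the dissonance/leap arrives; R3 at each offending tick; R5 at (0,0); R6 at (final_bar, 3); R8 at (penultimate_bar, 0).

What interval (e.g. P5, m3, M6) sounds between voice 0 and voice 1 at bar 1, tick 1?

voice 0=D3 voice 1=F3 -> m3

m3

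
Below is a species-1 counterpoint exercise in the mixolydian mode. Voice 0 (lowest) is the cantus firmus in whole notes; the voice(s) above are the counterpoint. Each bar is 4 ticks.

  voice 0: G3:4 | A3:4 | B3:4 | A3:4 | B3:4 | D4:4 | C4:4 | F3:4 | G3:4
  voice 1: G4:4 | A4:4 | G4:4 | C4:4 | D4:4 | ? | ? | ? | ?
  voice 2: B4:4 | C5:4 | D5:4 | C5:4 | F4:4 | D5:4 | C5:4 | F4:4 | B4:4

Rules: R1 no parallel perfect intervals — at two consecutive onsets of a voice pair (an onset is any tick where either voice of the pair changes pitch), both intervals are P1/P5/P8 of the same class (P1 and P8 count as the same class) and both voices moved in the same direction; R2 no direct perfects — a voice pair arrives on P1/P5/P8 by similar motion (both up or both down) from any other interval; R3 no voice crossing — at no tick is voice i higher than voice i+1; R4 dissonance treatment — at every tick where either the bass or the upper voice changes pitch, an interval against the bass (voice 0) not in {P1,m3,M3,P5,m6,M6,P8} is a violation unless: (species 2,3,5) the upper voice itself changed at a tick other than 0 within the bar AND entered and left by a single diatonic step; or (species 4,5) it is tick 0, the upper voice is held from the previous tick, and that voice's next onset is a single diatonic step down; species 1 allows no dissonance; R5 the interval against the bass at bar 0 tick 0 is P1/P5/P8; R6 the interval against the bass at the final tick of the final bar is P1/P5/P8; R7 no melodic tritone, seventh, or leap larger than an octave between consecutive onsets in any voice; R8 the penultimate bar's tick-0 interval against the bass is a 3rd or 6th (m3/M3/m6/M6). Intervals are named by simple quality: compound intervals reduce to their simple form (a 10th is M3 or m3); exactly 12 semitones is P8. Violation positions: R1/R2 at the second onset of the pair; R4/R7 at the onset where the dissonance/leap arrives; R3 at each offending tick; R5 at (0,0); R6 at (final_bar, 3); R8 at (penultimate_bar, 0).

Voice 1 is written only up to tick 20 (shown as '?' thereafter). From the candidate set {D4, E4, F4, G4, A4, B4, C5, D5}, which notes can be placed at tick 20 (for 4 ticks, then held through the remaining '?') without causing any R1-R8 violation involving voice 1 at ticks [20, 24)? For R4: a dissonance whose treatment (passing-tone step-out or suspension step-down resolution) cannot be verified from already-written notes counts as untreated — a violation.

{B4, D4, F4}

D4: legal
E4: violates R4
F4: legal
G4: violates R2,R4
A4: violates R2
B4: legal
C5: violates R4,R7
D5: violates R2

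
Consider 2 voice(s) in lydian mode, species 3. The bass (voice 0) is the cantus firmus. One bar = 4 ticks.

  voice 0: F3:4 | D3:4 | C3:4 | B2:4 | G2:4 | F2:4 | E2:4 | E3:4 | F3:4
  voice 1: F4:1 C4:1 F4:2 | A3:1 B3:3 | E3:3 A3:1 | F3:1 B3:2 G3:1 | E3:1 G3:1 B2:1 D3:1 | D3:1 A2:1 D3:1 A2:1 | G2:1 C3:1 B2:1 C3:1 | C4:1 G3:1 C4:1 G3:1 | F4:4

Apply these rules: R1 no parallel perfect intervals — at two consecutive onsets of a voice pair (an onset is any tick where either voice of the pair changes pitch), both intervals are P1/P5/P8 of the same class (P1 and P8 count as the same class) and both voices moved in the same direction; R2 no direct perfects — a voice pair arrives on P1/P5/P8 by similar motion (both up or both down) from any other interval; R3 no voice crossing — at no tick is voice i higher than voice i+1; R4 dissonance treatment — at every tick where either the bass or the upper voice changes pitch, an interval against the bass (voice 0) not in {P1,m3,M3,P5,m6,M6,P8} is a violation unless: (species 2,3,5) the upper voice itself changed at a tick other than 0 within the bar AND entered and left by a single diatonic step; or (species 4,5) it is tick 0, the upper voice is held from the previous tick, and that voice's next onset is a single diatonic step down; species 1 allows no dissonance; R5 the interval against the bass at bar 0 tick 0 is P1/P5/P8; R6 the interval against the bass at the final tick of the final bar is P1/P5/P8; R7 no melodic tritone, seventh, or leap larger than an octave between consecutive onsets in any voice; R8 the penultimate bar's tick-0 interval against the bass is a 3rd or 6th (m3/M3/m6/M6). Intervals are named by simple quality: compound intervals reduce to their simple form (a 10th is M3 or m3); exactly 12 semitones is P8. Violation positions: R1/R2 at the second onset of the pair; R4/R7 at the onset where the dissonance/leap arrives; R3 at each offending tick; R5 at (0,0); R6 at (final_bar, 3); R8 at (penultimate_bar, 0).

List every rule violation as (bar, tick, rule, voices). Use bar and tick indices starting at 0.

bar 0: v0=F3 v1=F4 downbeat P8
bar 1: v0=D3 v1=A3 downbeat P5
bar 2: v0=C3 v1=E3 downbeat M3
bar 3: v0=B2 v1=F3 downbeat TT
bar 4: v0=G2 v1=E3 downbeat M6
bar 5: v0=F2 v1=D3 downbeat M6
bar 6: v0=E2 v1=G2 downbeat m3
bar 7: v0=E3 v1=C4 downbeat m6
bar 8: v0=F3 v1=F4 downbeat P8
  -> R2 @ bar 1 tick 0 v(0, 1): F3/F4 P8 -> D3/A3 P5 similar
  -> R4 @ bar 3 tick 0 v(0, 1): B2/F3 TT untreated
  -> R7 @ bar 3 tick 1 v(1,): F3->B3 leap 6st
  -> R2 @ bar 8 tick 0 v(0, 1): E3/G3 m3 -> F3/F4 P8 similar
  -> R7 @ bar 8 tick 0 v(1,): G3->F4 leap 10st

(1, 0, R2, (0, 1))
(3, 0, R4, (0, 1))
(3, 1, R7, (1,))
(8, 0, R2, (0, 1))
(8, 0, R7, (1,))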